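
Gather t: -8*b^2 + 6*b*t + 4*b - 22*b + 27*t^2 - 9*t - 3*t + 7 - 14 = -8*b^2 - 18*b + 27*t^2 + t*(6*b - 12) - 7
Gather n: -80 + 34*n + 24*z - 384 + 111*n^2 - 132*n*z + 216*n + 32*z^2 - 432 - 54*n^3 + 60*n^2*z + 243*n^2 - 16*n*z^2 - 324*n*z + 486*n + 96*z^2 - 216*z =-54*n^3 + n^2*(60*z + 354) + n*(-16*z^2 - 456*z + 736) + 128*z^2 - 192*z - 896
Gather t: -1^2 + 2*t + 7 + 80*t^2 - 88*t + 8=80*t^2 - 86*t + 14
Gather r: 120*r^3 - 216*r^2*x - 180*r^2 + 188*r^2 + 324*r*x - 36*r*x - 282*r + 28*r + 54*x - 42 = 120*r^3 + r^2*(8 - 216*x) + r*(288*x - 254) + 54*x - 42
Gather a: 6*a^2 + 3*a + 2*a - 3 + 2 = 6*a^2 + 5*a - 1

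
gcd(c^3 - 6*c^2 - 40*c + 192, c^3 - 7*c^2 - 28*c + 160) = c^2 - 12*c + 32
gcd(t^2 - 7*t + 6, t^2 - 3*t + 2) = t - 1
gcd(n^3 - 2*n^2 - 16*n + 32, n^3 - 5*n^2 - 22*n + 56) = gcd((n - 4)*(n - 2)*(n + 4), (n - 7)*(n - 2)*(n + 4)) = n^2 + 2*n - 8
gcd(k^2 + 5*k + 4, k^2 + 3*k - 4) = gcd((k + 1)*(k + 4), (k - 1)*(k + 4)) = k + 4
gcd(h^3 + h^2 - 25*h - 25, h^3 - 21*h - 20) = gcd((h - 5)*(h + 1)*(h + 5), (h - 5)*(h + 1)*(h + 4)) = h^2 - 4*h - 5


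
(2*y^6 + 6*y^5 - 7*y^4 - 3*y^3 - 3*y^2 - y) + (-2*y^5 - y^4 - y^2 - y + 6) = 2*y^6 + 4*y^5 - 8*y^4 - 3*y^3 - 4*y^2 - 2*y + 6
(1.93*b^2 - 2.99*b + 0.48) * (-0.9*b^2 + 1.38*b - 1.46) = -1.737*b^4 + 5.3544*b^3 - 7.376*b^2 + 5.0278*b - 0.7008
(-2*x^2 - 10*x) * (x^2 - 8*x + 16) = -2*x^4 + 6*x^3 + 48*x^2 - 160*x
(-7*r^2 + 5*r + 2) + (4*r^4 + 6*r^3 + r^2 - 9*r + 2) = 4*r^4 + 6*r^3 - 6*r^2 - 4*r + 4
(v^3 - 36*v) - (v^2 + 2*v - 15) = v^3 - v^2 - 38*v + 15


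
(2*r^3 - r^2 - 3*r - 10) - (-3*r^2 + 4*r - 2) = 2*r^3 + 2*r^2 - 7*r - 8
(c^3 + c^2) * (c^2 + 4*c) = c^5 + 5*c^4 + 4*c^3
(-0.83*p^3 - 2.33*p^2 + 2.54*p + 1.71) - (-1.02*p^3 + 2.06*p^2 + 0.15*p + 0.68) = 0.19*p^3 - 4.39*p^2 + 2.39*p + 1.03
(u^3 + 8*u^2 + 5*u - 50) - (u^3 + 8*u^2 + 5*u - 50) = 0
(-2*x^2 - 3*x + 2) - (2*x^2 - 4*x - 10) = -4*x^2 + x + 12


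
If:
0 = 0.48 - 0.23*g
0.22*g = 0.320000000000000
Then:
No Solution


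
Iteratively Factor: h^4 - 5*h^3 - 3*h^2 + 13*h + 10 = (h + 1)*(h^3 - 6*h^2 + 3*h + 10) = (h - 2)*(h + 1)*(h^2 - 4*h - 5) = (h - 5)*(h - 2)*(h + 1)*(h + 1)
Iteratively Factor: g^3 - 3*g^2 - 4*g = (g - 4)*(g^2 + g) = (g - 4)*(g + 1)*(g)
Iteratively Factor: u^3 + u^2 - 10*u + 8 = (u - 1)*(u^2 + 2*u - 8) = (u - 1)*(u + 4)*(u - 2)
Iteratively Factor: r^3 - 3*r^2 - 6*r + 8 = (r - 4)*(r^2 + r - 2) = (r - 4)*(r - 1)*(r + 2)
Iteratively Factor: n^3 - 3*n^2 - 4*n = (n - 4)*(n^2 + n) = n*(n - 4)*(n + 1)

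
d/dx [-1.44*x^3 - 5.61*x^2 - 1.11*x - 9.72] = -4.32*x^2 - 11.22*x - 1.11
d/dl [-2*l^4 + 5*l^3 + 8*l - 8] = -8*l^3 + 15*l^2 + 8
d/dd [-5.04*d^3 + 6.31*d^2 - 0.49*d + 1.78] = -15.12*d^2 + 12.62*d - 0.49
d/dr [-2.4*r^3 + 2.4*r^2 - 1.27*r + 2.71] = -7.2*r^2 + 4.8*r - 1.27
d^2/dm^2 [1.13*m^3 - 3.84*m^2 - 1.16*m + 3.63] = 6.78*m - 7.68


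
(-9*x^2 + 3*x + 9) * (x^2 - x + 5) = -9*x^4 + 12*x^3 - 39*x^2 + 6*x + 45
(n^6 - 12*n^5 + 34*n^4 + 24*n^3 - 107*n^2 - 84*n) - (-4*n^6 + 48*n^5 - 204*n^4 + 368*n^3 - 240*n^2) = 5*n^6 - 60*n^5 + 238*n^4 - 344*n^3 + 133*n^2 - 84*n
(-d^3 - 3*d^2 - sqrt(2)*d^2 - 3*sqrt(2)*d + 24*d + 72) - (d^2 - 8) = -d^3 - 4*d^2 - sqrt(2)*d^2 - 3*sqrt(2)*d + 24*d + 80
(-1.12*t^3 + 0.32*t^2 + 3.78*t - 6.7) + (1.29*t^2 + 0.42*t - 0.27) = -1.12*t^3 + 1.61*t^2 + 4.2*t - 6.97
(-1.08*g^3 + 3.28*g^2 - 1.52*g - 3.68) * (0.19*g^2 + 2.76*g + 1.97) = -0.2052*g^5 - 2.3576*g^4 + 6.6364*g^3 + 1.5672*g^2 - 13.1512*g - 7.2496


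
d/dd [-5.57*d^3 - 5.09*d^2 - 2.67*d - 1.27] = -16.71*d^2 - 10.18*d - 2.67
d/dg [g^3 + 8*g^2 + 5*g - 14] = 3*g^2 + 16*g + 5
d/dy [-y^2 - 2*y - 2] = -2*y - 2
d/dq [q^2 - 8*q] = 2*q - 8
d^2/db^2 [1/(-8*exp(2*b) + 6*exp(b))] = ((4*exp(b) - 3)*(16*exp(b) - 3)/2 - (8*exp(b) - 3)^2)*exp(-b)/(4*exp(b) - 3)^3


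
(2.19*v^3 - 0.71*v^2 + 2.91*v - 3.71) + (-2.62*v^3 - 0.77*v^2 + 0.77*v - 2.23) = -0.43*v^3 - 1.48*v^2 + 3.68*v - 5.94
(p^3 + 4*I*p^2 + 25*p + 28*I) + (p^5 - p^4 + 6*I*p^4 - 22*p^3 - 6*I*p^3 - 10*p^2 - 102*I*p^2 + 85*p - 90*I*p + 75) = p^5 - p^4 + 6*I*p^4 - 21*p^3 - 6*I*p^3 - 10*p^2 - 98*I*p^2 + 110*p - 90*I*p + 75 + 28*I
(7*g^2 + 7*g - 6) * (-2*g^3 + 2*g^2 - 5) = -14*g^5 + 26*g^3 - 47*g^2 - 35*g + 30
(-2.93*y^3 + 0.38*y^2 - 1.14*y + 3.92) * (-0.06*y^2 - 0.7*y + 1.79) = 0.1758*y^5 + 2.0282*y^4 - 5.4423*y^3 + 1.243*y^2 - 4.7846*y + 7.0168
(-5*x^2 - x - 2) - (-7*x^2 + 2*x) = 2*x^2 - 3*x - 2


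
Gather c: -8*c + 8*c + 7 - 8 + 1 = 0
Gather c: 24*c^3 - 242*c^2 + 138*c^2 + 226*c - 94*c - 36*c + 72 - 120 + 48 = 24*c^3 - 104*c^2 + 96*c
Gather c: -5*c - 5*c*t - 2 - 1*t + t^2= c*(-5*t - 5) + t^2 - t - 2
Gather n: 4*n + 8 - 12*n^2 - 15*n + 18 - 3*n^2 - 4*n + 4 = -15*n^2 - 15*n + 30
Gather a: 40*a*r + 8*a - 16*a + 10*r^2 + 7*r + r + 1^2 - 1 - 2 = a*(40*r - 8) + 10*r^2 + 8*r - 2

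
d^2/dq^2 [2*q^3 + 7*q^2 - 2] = 12*q + 14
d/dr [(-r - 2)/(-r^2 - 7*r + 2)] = (r^2 + 7*r - (r + 2)*(2*r + 7) - 2)/(r^2 + 7*r - 2)^2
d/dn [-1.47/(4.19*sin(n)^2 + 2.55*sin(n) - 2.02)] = (12.3186*sin(n) + 3.7485)*cos(n)/(4.19*sin(n)^2 + 2.55*sin(n) - 2.02)^2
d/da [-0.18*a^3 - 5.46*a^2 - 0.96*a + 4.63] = -0.54*a^2 - 10.92*a - 0.96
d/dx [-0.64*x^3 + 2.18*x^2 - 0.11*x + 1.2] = -1.92*x^2 + 4.36*x - 0.11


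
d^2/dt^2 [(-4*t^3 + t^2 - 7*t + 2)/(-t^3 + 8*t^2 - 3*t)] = 2*(31*t^6 - 15*t^5 - 171*t^4 + 567*t^3 - 402*t^2 + 144*t - 18)/(t^3*(t^6 - 24*t^5 + 201*t^4 - 656*t^3 + 603*t^2 - 216*t + 27))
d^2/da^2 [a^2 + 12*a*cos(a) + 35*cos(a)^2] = -12*a*cos(a) + 140*sin(a)^2 - 24*sin(a) - 68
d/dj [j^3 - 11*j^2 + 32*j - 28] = 3*j^2 - 22*j + 32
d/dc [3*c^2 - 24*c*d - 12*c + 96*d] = 6*c - 24*d - 12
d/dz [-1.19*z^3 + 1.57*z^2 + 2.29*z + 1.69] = -3.57*z^2 + 3.14*z + 2.29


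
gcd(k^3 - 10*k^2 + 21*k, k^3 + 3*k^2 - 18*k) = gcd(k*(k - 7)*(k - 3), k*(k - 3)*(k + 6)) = k^2 - 3*k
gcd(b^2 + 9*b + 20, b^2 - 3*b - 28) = b + 4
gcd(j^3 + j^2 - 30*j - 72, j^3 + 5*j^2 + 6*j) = j + 3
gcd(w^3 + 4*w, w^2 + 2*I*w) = w^2 + 2*I*w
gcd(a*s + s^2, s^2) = s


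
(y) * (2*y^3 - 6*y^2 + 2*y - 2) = 2*y^4 - 6*y^3 + 2*y^2 - 2*y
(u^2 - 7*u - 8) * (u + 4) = u^3 - 3*u^2 - 36*u - 32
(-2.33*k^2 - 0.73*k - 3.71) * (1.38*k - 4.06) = -3.2154*k^3 + 8.4524*k^2 - 2.156*k + 15.0626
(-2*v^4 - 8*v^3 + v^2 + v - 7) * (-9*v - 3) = 18*v^5 + 78*v^4 + 15*v^3 - 12*v^2 + 60*v + 21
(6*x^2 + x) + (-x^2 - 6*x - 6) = 5*x^2 - 5*x - 6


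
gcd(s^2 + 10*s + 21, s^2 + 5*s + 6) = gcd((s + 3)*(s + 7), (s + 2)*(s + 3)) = s + 3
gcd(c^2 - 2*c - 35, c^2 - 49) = c - 7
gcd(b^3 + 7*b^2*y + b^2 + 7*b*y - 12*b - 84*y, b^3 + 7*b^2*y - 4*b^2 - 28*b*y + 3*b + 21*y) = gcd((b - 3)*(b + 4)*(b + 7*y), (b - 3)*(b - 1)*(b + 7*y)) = b^2 + 7*b*y - 3*b - 21*y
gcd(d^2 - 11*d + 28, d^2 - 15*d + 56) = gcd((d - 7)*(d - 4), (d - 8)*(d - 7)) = d - 7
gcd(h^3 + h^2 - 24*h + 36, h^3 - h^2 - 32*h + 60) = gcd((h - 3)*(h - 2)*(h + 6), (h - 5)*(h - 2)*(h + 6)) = h^2 + 4*h - 12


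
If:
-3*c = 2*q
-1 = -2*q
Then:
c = -1/3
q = 1/2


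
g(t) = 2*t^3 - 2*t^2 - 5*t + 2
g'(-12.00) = 907.00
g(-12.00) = -3682.00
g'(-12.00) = 907.00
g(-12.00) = -3682.00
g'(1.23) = -0.84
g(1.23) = -3.45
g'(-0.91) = 3.61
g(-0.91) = 3.39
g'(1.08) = -2.32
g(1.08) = -3.21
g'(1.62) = 4.27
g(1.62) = -2.85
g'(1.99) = 10.80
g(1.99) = -0.11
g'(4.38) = 92.59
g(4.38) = 109.79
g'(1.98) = 10.60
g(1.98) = -0.22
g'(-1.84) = 22.67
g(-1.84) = -8.03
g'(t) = 6*t^2 - 4*t - 5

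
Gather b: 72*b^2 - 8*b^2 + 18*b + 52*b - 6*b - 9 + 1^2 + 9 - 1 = 64*b^2 + 64*b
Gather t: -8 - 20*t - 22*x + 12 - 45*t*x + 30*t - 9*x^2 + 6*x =t*(10 - 45*x) - 9*x^2 - 16*x + 4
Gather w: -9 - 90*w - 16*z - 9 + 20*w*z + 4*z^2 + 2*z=w*(20*z - 90) + 4*z^2 - 14*z - 18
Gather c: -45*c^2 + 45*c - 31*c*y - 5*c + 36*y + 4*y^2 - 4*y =-45*c^2 + c*(40 - 31*y) + 4*y^2 + 32*y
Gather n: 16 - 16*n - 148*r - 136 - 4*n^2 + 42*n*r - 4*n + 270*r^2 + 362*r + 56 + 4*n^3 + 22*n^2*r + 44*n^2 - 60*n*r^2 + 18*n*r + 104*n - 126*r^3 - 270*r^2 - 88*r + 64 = 4*n^3 + n^2*(22*r + 40) + n*(-60*r^2 + 60*r + 84) - 126*r^3 + 126*r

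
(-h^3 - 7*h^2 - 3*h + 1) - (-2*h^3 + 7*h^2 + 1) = h^3 - 14*h^2 - 3*h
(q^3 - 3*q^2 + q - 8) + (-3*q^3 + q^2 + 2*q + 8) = -2*q^3 - 2*q^2 + 3*q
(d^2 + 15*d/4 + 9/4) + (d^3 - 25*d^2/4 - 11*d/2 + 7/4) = d^3 - 21*d^2/4 - 7*d/4 + 4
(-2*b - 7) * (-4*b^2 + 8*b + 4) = 8*b^3 + 12*b^2 - 64*b - 28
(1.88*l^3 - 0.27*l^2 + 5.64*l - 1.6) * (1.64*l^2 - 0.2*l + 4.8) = 3.0832*l^5 - 0.8188*l^4 + 18.3276*l^3 - 5.048*l^2 + 27.392*l - 7.68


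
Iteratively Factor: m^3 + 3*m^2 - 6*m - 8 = (m + 4)*(m^2 - m - 2) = (m + 1)*(m + 4)*(m - 2)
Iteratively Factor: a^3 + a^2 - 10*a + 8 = (a - 2)*(a^2 + 3*a - 4) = (a - 2)*(a - 1)*(a + 4)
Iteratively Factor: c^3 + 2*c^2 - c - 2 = (c - 1)*(c^2 + 3*c + 2) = (c - 1)*(c + 2)*(c + 1)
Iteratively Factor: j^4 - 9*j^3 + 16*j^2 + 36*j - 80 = (j - 2)*(j^3 - 7*j^2 + 2*j + 40) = (j - 4)*(j - 2)*(j^2 - 3*j - 10) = (j - 5)*(j - 4)*(j - 2)*(j + 2)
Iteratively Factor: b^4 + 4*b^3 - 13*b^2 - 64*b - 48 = (b - 4)*(b^3 + 8*b^2 + 19*b + 12) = (b - 4)*(b + 4)*(b^2 + 4*b + 3) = (b - 4)*(b + 3)*(b + 4)*(b + 1)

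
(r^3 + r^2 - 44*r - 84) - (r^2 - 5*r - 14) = r^3 - 39*r - 70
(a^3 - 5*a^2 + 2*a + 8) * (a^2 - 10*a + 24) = a^5 - 15*a^4 + 76*a^3 - 132*a^2 - 32*a + 192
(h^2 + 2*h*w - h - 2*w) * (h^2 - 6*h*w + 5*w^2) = h^4 - 4*h^3*w - h^3 - 7*h^2*w^2 + 4*h^2*w + 10*h*w^3 + 7*h*w^2 - 10*w^3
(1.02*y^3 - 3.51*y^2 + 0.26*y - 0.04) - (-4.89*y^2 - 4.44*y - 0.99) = 1.02*y^3 + 1.38*y^2 + 4.7*y + 0.95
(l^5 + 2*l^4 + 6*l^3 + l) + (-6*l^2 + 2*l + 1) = l^5 + 2*l^4 + 6*l^3 - 6*l^2 + 3*l + 1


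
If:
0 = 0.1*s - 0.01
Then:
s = 0.10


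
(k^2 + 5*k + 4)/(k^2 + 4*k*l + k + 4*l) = (k + 4)/(k + 4*l)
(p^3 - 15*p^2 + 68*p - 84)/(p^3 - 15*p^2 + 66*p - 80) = (p^2 - 13*p + 42)/(p^2 - 13*p + 40)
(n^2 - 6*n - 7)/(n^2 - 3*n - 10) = (-n^2 + 6*n + 7)/(-n^2 + 3*n + 10)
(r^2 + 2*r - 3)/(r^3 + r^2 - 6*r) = (r - 1)/(r*(r - 2))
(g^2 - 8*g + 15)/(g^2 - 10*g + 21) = (g - 5)/(g - 7)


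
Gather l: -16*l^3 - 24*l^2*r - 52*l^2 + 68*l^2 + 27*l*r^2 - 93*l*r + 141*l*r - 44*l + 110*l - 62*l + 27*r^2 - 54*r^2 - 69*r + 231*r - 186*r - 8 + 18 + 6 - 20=-16*l^3 + l^2*(16 - 24*r) + l*(27*r^2 + 48*r + 4) - 27*r^2 - 24*r - 4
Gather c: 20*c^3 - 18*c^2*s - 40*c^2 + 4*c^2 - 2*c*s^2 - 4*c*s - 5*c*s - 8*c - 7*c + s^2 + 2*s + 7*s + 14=20*c^3 + c^2*(-18*s - 36) + c*(-2*s^2 - 9*s - 15) + s^2 + 9*s + 14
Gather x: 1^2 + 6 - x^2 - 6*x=-x^2 - 6*x + 7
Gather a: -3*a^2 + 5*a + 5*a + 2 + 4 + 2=-3*a^2 + 10*a + 8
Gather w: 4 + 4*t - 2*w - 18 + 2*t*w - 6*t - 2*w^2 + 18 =-2*t - 2*w^2 + w*(2*t - 2) + 4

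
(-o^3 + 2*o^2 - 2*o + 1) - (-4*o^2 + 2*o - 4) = -o^3 + 6*o^2 - 4*o + 5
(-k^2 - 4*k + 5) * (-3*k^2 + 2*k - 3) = 3*k^4 + 10*k^3 - 20*k^2 + 22*k - 15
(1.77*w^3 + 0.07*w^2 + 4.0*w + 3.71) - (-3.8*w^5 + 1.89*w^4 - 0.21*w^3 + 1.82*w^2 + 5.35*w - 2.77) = 3.8*w^5 - 1.89*w^4 + 1.98*w^3 - 1.75*w^2 - 1.35*w + 6.48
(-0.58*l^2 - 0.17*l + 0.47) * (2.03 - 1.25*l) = 0.725*l^3 - 0.9649*l^2 - 0.9326*l + 0.9541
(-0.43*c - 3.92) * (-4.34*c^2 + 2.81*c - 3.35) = 1.8662*c^3 + 15.8045*c^2 - 9.5747*c + 13.132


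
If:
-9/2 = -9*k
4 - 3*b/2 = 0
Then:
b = 8/3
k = 1/2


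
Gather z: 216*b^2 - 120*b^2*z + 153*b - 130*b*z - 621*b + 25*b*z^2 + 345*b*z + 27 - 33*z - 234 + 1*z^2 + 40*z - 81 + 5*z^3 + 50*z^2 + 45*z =216*b^2 - 468*b + 5*z^3 + z^2*(25*b + 51) + z*(-120*b^2 + 215*b + 52) - 288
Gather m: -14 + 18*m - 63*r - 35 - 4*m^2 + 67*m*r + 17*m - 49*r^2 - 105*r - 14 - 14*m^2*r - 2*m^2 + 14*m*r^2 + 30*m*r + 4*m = m^2*(-14*r - 6) + m*(14*r^2 + 97*r + 39) - 49*r^2 - 168*r - 63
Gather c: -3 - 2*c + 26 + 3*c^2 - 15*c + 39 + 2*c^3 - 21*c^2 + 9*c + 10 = 2*c^3 - 18*c^2 - 8*c + 72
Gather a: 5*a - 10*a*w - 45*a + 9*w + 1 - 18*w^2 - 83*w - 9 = a*(-10*w - 40) - 18*w^2 - 74*w - 8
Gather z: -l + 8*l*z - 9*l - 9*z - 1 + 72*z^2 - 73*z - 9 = -10*l + 72*z^2 + z*(8*l - 82) - 10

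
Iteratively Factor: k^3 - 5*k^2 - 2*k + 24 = (k - 4)*(k^2 - k - 6) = (k - 4)*(k + 2)*(k - 3)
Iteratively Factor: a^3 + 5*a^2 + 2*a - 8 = (a + 2)*(a^2 + 3*a - 4) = (a - 1)*(a + 2)*(a + 4)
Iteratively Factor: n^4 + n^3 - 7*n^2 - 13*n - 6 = (n + 2)*(n^3 - n^2 - 5*n - 3) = (n + 1)*(n + 2)*(n^2 - 2*n - 3) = (n - 3)*(n + 1)*(n + 2)*(n + 1)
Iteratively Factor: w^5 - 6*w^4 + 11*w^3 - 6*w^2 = (w - 1)*(w^4 - 5*w^3 + 6*w^2) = (w - 3)*(w - 1)*(w^3 - 2*w^2) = (w - 3)*(w - 2)*(w - 1)*(w^2) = w*(w - 3)*(w - 2)*(w - 1)*(w)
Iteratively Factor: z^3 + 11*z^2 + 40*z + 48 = (z + 4)*(z^2 + 7*z + 12) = (z + 4)^2*(z + 3)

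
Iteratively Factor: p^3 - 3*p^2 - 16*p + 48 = (p - 3)*(p^2 - 16) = (p - 4)*(p - 3)*(p + 4)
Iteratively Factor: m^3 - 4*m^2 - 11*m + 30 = (m + 3)*(m^2 - 7*m + 10) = (m - 2)*(m + 3)*(m - 5)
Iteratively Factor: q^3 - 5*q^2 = (q - 5)*(q^2) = q*(q - 5)*(q)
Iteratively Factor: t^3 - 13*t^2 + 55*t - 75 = (t - 3)*(t^2 - 10*t + 25) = (t - 5)*(t - 3)*(t - 5)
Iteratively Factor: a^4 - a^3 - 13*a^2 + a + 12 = (a + 3)*(a^3 - 4*a^2 - a + 4) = (a - 4)*(a + 3)*(a^2 - 1) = (a - 4)*(a + 1)*(a + 3)*(a - 1)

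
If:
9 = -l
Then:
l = -9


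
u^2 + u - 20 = (u - 4)*(u + 5)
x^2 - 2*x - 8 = (x - 4)*(x + 2)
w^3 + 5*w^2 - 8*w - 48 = (w - 3)*(w + 4)^2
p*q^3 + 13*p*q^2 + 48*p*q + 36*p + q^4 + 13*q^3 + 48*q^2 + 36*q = (p + q)*(q + 1)*(q + 6)^2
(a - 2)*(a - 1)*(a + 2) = a^3 - a^2 - 4*a + 4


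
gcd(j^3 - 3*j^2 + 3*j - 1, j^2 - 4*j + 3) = j - 1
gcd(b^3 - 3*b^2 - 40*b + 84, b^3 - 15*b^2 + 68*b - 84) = b^2 - 9*b + 14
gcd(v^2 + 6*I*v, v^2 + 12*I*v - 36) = v + 6*I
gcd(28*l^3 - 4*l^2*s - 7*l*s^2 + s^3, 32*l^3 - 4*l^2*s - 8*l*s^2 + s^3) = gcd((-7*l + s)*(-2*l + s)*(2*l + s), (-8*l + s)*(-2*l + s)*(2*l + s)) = -4*l^2 + s^2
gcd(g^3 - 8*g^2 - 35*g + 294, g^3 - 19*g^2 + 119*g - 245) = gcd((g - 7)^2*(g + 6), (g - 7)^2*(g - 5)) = g^2 - 14*g + 49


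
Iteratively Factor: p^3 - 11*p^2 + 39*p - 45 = (p - 3)*(p^2 - 8*p + 15) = (p - 3)^2*(p - 5)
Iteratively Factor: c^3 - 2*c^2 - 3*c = (c + 1)*(c^2 - 3*c) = (c - 3)*(c + 1)*(c)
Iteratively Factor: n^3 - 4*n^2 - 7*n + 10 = (n - 5)*(n^2 + n - 2) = (n - 5)*(n + 2)*(n - 1)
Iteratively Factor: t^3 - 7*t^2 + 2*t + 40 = (t - 4)*(t^2 - 3*t - 10) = (t - 5)*(t - 4)*(t + 2)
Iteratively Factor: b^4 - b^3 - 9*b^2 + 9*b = (b - 1)*(b^3 - 9*b) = (b - 1)*(b + 3)*(b^2 - 3*b) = b*(b - 1)*(b + 3)*(b - 3)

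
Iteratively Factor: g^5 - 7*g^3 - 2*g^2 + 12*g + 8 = (g - 2)*(g^4 + 2*g^3 - 3*g^2 - 8*g - 4) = (g - 2)^2*(g^3 + 4*g^2 + 5*g + 2) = (g - 2)^2*(g + 2)*(g^2 + 2*g + 1) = (g - 2)^2*(g + 1)*(g + 2)*(g + 1)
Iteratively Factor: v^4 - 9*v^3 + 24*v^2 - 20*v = (v - 5)*(v^3 - 4*v^2 + 4*v) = v*(v - 5)*(v^2 - 4*v + 4) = v*(v - 5)*(v - 2)*(v - 2)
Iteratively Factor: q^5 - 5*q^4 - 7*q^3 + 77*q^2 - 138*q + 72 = (q - 3)*(q^4 - 2*q^3 - 13*q^2 + 38*q - 24) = (q - 3)^2*(q^3 + q^2 - 10*q + 8) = (q - 3)^2*(q - 2)*(q^2 + 3*q - 4) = (q - 3)^2*(q - 2)*(q - 1)*(q + 4)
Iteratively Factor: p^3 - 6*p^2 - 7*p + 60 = (p + 3)*(p^2 - 9*p + 20) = (p - 5)*(p + 3)*(p - 4)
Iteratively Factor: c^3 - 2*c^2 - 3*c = (c + 1)*(c^2 - 3*c) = c*(c + 1)*(c - 3)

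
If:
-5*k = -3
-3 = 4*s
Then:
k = 3/5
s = -3/4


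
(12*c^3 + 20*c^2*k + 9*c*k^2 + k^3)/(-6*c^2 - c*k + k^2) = (-6*c^2 - 7*c*k - k^2)/(3*c - k)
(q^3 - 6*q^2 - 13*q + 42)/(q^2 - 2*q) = q - 4 - 21/q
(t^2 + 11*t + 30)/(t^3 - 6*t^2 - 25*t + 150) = (t + 6)/(t^2 - 11*t + 30)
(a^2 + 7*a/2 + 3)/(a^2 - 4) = (a + 3/2)/(a - 2)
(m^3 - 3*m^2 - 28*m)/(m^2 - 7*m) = m + 4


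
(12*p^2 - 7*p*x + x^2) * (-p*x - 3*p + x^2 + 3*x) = -12*p^3*x - 36*p^3 + 19*p^2*x^2 + 57*p^2*x - 8*p*x^3 - 24*p*x^2 + x^4 + 3*x^3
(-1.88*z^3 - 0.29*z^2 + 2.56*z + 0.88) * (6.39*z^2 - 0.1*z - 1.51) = -12.0132*z^5 - 1.6651*z^4 + 19.2262*z^3 + 5.8051*z^2 - 3.9536*z - 1.3288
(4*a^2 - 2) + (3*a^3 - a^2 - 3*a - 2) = 3*a^3 + 3*a^2 - 3*a - 4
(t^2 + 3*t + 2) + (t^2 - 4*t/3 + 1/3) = 2*t^2 + 5*t/3 + 7/3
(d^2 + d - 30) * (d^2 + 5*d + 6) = d^4 + 6*d^3 - 19*d^2 - 144*d - 180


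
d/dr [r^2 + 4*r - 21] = 2*r + 4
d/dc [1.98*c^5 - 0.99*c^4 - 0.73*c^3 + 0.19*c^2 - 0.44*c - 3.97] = 9.9*c^4 - 3.96*c^3 - 2.19*c^2 + 0.38*c - 0.44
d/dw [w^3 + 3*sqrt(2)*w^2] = 3*w*(w + 2*sqrt(2))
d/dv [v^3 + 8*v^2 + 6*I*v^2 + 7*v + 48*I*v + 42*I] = 3*v^2 + v*(16 + 12*I) + 7 + 48*I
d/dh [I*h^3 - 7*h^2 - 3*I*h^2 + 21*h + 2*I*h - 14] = 3*I*h^2 - 14*h - 6*I*h + 21 + 2*I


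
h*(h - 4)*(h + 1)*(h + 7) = h^4 + 4*h^3 - 25*h^2 - 28*h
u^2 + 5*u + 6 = (u + 2)*(u + 3)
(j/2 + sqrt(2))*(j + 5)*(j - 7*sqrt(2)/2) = j^3/2 - 3*sqrt(2)*j^2/4 + 5*j^2/2 - 7*j - 15*sqrt(2)*j/4 - 35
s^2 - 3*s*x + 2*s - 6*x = (s + 2)*(s - 3*x)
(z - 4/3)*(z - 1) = z^2 - 7*z/3 + 4/3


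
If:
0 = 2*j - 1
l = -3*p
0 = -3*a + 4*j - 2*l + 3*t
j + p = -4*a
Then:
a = t/9 - 1/27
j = 1/2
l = 4*t/3 + 19/18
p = -4*t/9 - 19/54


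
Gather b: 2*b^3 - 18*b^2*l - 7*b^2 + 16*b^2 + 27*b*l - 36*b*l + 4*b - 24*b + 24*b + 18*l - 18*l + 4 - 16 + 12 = 2*b^3 + b^2*(9 - 18*l) + b*(4 - 9*l)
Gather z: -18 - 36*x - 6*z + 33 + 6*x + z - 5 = -30*x - 5*z + 10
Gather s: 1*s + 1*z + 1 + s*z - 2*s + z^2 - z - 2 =s*(z - 1) + z^2 - 1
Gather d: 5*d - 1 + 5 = 5*d + 4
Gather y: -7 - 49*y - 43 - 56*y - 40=-105*y - 90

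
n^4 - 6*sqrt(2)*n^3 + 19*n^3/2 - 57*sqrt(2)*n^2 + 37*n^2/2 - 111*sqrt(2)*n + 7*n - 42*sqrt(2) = (n + 1/2)*(n + 2)*(n + 7)*(n - 6*sqrt(2))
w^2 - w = w*(w - 1)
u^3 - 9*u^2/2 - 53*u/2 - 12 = (u - 8)*(u + 1/2)*(u + 3)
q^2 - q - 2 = (q - 2)*(q + 1)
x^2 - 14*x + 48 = (x - 8)*(x - 6)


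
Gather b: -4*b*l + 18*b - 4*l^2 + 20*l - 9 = b*(18 - 4*l) - 4*l^2 + 20*l - 9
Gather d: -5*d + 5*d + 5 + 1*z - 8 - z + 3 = 0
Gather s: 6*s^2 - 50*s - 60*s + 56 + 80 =6*s^2 - 110*s + 136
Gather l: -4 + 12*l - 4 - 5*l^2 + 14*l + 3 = -5*l^2 + 26*l - 5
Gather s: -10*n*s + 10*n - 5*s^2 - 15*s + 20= 10*n - 5*s^2 + s*(-10*n - 15) + 20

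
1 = 1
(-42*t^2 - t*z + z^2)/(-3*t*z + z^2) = (42*t^2 + t*z - z^2)/(z*(3*t - z))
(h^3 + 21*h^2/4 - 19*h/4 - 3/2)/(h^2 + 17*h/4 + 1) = (h^2 + 5*h - 6)/(h + 4)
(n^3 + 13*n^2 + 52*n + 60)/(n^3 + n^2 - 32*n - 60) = (n + 6)/(n - 6)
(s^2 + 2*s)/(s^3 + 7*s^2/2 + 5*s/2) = 2*(s + 2)/(2*s^2 + 7*s + 5)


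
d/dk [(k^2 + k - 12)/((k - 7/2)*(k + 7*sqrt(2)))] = 2*((k + 7*sqrt(2))*(2*k - 7)*(2*k + 1) + 2*(k + 7*sqrt(2))*(-k^2 - k + 12) + (2*k - 7)*(-k^2 - k + 12))/((k + 7*sqrt(2))^2*(2*k - 7)^2)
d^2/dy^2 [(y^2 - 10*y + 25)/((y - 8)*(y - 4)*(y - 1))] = 2*(y^6 - 30*y^5 + 408*y^4 - 3054*y^3 + 12807*y^2 - 28020*y + 24944)/(y^9 - 39*y^8 + 639*y^7 - 5725*y^6 + 30612*y^5 - 100176*y^4 + 198080*y^3 - 225792*y^2 + 135168*y - 32768)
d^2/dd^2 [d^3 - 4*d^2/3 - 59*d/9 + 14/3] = 6*d - 8/3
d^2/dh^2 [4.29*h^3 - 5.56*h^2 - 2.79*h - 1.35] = 25.74*h - 11.12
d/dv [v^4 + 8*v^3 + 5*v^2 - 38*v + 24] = 4*v^3 + 24*v^2 + 10*v - 38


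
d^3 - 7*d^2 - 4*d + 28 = (d - 7)*(d - 2)*(d + 2)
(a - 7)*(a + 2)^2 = a^3 - 3*a^2 - 24*a - 28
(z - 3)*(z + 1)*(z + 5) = z^3 + 3*z^2 - 13*z - 15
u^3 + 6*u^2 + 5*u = u*(u + 1)*(u + 5)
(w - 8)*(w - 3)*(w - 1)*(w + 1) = w^4 - 11*w^3 + 23*w^2 + 11*w - 24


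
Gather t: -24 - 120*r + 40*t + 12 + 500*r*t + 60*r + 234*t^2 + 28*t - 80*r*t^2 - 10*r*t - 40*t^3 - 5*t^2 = -60*r - 40*t^3 + t^2*(229 - 80*r) + t*(490*r + 68) - 12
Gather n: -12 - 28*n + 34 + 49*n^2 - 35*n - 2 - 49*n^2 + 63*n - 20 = 0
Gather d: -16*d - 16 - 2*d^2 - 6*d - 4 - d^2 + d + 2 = -3*d^2 - 21*d - 18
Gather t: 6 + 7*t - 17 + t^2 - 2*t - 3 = t^2 + 5*t - 14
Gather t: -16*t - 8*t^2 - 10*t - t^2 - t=-9*t^2 - 27*t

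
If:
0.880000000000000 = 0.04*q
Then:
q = 22.00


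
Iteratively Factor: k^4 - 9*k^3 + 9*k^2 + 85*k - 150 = (k - 2)*(k^3 - 7*k^2 - 5*k + 75) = (k - 5)*(k - 2)*(k^2 - 2*k - 15) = (k - 5)*(k - 2)*(k + 3)*(k - 5)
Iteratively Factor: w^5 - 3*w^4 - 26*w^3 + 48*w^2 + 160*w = (w - 4)*(w^4 + w^3 - 22*w^2 - 40*w) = (w - 4)*(w + 2)*(w^3 - w^2 - 20*w) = w*(w - 4)*(w + 2)*(w^2 - w - 20) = w*(w - 4)*(w + 2)*(w + 4)*(w - 5)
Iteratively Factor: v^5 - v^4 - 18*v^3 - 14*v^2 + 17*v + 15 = (v + 1)*(v^4 - 2*v^3 - 16*v^2 + 2*v + 15) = (v - 5)*(v + 1)*(v^3 + 3*v^2 - v - 3) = (v - 5)*(v + 1)^2*(v^2 + 2*v - 3) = (v - 5)*(v + 1)^2*(v + 3)*(v - 1)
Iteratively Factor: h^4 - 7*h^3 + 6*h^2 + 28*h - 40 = (h - 5)*(h^3 - 2*h^2 - 4*h + 8) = (h - 5)*(h - 2)*(h^2 - 4) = (h - 5)*(h - 2)^2*(h + 2)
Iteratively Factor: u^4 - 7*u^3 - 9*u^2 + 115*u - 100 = (u - 5)*(u^3 - 2*u^2 - 19*u + 20) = (u - 5)*(u - 1)*(u^2 - u - 20) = (u - 5)^2*(u - 1)*(u + 4)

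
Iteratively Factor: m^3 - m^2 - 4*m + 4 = (m + 2)*(m^2 - 3*m + 2) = (m - 2)*(m + 2)*(m - 1)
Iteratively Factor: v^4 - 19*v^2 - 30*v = (v - 5)*(v^3 + 5*v^2 + 6*v) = (v - 5)*(v + 2)*(v^2 + 3*v) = (v - 5)*(v + 2)*(v + 3)*(v)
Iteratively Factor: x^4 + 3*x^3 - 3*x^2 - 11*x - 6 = (x + 1)*(x^3 + 2*x^2 - 5*x - 6) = (x - 2)*(x + 1)*(x^2 + 4*x + 3) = (x - 2)*(x + 1)^2*(x + 3)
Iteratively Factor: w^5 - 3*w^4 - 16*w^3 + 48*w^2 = (w - 3)*(w^4 - 16*w^2) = w*(w - 3)*(w^3 - 16*w) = w*(w - 4)*(w - 3)*(w^2 + 4*w) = w^2*(w - 4)*(w - 3)*(w + 4)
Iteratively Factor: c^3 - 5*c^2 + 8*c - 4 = (c - 2)*(c^2 - 3*c + 2) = (c - 2)^2*(c - 1)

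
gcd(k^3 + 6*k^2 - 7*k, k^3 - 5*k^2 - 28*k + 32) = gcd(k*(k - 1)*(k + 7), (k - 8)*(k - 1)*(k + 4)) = k - 1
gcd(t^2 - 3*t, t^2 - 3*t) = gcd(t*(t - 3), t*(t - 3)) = t^2 - 3*t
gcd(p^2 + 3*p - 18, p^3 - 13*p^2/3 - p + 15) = p - 3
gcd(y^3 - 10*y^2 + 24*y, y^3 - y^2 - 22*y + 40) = y - 4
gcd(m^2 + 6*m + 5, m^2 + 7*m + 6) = m + 1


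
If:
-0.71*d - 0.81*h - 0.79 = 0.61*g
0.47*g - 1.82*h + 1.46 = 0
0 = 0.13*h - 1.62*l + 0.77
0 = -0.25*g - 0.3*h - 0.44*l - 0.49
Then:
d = 1.29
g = -2.88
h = 0.06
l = 0.48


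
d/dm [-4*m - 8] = -4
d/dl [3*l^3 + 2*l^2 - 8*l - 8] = 9*l^2 + 4*l - 8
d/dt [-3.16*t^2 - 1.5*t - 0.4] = -6.32*t - 1.5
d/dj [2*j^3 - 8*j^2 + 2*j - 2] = 6*j^2 - 16*j + 2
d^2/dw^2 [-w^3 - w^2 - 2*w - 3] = -6*w - 2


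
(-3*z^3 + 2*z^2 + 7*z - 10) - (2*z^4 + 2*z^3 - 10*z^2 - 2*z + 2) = -2*z^4 - 5*z^3 + 12*z^2 + 9*z - 12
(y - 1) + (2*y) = 3*y - 1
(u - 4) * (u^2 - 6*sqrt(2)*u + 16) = u^3 - 6*sqrt(2)*u^2 - 4*u^2 + 16*u + 24*sqrt(2)*u - 64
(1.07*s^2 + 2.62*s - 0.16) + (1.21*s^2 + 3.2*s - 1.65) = 2.28*s^2 + 5.82*s - 1.81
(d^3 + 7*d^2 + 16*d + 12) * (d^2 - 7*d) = d^5 - 33*d^3 - 100*d^2 - 84*d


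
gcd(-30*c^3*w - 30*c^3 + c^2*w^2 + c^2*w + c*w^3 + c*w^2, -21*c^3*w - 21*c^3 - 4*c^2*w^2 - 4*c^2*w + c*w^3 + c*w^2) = c*w + c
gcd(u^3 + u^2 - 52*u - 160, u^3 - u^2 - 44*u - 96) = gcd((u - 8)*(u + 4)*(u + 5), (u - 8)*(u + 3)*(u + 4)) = u^2 - 4*u - 32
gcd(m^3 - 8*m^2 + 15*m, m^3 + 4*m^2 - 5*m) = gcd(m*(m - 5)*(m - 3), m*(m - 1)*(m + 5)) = m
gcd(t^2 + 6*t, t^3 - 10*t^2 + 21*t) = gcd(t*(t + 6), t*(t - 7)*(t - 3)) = t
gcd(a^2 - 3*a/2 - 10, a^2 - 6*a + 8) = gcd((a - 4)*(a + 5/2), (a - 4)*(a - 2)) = a - 4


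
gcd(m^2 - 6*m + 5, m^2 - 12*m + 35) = m - 5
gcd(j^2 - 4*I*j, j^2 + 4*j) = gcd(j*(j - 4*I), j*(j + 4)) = j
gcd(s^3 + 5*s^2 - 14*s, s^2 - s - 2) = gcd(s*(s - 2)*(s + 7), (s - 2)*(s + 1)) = s - 2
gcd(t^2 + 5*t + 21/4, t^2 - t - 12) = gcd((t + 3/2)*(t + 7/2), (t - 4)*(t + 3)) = 1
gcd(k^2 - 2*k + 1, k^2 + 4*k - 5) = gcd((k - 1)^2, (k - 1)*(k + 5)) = k - 1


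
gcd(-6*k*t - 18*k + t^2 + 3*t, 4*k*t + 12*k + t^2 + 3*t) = t + 3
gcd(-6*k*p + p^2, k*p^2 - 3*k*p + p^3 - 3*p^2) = p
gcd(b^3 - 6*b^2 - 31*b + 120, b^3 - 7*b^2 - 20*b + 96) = b^2 - 11*b + 24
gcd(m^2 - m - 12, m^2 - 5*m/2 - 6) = m - 4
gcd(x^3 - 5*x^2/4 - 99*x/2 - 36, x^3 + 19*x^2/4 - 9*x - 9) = x^2 + 27*x/4 + 9/2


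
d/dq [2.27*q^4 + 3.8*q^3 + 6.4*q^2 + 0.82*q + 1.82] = 9.08*q^3 + 11.4*q^2 + 12.8*q + 0.82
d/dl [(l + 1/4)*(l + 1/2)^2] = (l + 1/2)*(3*l + 1)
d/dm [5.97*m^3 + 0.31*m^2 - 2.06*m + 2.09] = 17.91*m^2 + 0.62*m - 2.06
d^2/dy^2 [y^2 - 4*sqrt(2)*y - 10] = 2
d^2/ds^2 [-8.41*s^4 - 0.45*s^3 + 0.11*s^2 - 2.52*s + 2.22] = -100.92*s^2 - 2.7*s + 0.22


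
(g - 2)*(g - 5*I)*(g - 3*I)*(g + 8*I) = g^4 - 2*g^3 + 49*g^2 - 98*g - 120*I*g + 240*I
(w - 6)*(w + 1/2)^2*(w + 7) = w^4 + 2*w^3 - 163*w^2/4 - 167*w/4 - 21/2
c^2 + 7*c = c*(c + 7)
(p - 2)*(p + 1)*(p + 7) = p^3 + 6*p^2 - 9*p - 14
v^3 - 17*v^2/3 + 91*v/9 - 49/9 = (v - 7/3)^2*(v - 1)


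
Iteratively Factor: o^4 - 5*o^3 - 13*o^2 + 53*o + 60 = (o - 5)*(o^3 - 13*o - 12) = (o - 5)*(o + 1)*(o^2 - o - 12) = (o - 5)*(o + 1)*(o + 3)*(o - 4)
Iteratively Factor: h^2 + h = (h)*(h + 1)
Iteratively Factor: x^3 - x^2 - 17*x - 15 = (x + 3)*(x^2 - 4*x - 5) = (x + 1)*(x + 3)*(x - 5)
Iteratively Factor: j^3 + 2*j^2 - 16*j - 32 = (j + 4)*(j^2 - 2*j - 8) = (j - 4)*(j + 4)*(j + 2)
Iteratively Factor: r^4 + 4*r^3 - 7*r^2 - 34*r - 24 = (r + 2)*(r^3 + 2*r^2 - 11*r - 12) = (r + 1)*(r + 2)*(r^2 + r - 12) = (r - 3)*(r + 1)*(r + 2)*(r + 4)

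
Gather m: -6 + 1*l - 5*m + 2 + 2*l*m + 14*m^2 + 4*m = l + 14*m^2 + m*(2*l - 1) - 4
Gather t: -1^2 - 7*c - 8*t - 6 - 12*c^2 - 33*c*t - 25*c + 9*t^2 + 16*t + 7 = -12*c^2 - 32*c + 9*t^2 + t*(8 - 33*c)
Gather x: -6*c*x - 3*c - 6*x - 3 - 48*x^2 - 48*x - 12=-3*c - 48*x^2 + x*(-6*c - 54) - 15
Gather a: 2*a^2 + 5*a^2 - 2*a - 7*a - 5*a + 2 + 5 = 7*a^2 - 14*a + 7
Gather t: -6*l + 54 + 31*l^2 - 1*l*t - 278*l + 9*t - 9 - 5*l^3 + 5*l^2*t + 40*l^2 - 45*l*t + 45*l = -5*l^3 + 71*l^2 - 239*l + t*(5*l^2 - 46*l + 9) + 45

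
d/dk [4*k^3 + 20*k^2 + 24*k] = 12*k^2 + 40*k + 24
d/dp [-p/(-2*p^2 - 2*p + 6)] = (p^2 - p*(2*p + 1) + p - 3)/(2*(p^2 + p - 3)^2)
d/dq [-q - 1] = -1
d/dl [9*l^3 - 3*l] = 27*l^2 - 3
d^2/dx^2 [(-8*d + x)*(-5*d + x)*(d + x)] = -24*d + 6*x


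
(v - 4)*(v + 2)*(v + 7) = v^3 + 5*v^2 - 22*v - 56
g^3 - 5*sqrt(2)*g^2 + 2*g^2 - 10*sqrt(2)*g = g*(g + 2)*(g - 5*sqrt(2))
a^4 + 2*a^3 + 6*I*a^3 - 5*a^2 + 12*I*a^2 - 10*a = a*(a + 2)*(a + I)*(a + 5*I)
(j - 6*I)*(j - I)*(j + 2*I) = j^3 - 5*I*j^2 + 8*j - 12*I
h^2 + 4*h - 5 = (h - 1)*(h + 5)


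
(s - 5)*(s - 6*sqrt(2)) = s^2 - 6*sqrt(2)*s - 5*s + 30*sqrt(2)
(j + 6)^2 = j^2 + 12*j + 36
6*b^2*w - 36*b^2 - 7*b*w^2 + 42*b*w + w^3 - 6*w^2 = (-6*b + w)*(-b + w)*(w - 6)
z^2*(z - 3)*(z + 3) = z^4 - 9*z^2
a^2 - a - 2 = (a - 2)*(a + 1)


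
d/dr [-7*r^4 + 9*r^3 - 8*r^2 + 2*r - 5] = -28*r^3 + 27*r^2 - 16*r + 2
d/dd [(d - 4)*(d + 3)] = 2*d - 1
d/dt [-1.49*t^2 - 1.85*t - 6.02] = -2.98*t - 1.85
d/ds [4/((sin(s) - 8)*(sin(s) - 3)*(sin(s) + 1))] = 4*(-3*sin(s)^2 + 20*sin(s) - 13)*cos(s)/((sin(s) - 8)^2*(sin(s) - 3)^2*(sin(s) + 1)^2)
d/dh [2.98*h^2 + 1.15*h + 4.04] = 5.96*h + 1.15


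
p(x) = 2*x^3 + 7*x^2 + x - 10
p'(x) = 6*x^2 + 14*x + 1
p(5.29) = 487.25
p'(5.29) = 242.96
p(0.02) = -9.98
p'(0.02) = 1.28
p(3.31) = 142.53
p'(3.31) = 113.08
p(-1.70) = -1.30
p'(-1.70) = -5.46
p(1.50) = 14.00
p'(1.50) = 35.50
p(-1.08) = -5.43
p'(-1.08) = -7.12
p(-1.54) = -2.24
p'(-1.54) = -6.33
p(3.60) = 177.63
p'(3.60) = 129.16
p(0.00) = -10.00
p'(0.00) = 1.00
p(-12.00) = -2470.00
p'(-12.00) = 697.00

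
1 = 1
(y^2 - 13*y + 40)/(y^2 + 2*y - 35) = (y - 8)/(y + 7)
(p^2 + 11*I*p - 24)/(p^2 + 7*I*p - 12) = (p + 8*I)/(p + 4*I)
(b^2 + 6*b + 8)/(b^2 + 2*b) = (b + 4)/b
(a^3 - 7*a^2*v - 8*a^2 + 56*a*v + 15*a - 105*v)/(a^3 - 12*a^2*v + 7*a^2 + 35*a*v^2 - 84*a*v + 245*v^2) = (-a^2 + 8*a - 15)/(-a^2 + 5*a*v - 7*a + 35*v)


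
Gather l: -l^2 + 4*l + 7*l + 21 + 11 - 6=-l^2 + 11*l + 26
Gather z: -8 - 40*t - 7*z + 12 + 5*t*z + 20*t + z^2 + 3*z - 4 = -20*t + z^2 + z*(5*t - 4)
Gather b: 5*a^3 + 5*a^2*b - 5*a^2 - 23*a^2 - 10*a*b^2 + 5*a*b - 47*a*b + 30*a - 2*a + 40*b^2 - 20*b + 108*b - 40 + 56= 5*a^3 - 28*a^2 + 28*a + b^2*(40 - 10*a) + b*(5*a^2 - 42*a + 88) + 16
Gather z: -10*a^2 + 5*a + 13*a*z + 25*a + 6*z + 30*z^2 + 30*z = -10*a^2 + 30*a + 30*z^2 + z*(13*a + 36)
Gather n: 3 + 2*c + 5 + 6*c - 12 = 8*c - 4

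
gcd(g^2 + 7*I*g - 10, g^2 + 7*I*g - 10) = g^2 + 7*I*g - 10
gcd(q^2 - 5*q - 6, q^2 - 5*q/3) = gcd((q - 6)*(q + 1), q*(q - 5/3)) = 1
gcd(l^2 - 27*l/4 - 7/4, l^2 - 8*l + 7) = l - 7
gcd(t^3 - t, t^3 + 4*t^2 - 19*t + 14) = t - 1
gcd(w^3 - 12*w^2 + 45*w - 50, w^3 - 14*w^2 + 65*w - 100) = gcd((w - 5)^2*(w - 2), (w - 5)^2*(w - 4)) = w^2 - 10*w + 25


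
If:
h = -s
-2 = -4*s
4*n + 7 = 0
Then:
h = -1/2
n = -7/4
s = 1/2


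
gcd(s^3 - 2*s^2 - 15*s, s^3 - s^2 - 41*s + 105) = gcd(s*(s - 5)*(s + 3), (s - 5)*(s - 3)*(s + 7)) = s - 5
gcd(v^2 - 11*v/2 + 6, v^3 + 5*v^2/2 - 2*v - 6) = v - 3/2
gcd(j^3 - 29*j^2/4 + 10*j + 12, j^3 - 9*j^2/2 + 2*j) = j - 4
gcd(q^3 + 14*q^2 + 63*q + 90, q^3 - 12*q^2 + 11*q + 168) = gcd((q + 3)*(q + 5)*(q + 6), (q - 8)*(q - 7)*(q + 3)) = q + 3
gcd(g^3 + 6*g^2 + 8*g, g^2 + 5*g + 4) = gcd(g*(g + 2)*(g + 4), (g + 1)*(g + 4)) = g + 4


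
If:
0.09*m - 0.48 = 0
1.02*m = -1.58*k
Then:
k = -3.44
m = 5.33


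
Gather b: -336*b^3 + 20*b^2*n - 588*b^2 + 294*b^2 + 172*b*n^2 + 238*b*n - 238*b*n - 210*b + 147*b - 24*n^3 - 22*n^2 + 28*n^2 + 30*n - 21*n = -336*b^3 + b^2*(20*n - 294) + b*(172*n^2 - 63) - 24*n^3 + 6*n^2 + 9*n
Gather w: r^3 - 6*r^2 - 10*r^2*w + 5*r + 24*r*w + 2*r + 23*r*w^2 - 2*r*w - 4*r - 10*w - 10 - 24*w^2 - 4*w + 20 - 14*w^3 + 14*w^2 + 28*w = r^3 - 6*r^2 + 3*r - 14*w^3 + w^2*(23*r - 10) + w*(-10*r^2 + 22*r + 14) + 10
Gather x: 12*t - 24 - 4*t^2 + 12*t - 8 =-4*t^2 + 24*t - 32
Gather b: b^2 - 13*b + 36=b^2 - 13*b + 36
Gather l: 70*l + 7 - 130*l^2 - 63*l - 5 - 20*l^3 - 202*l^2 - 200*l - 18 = -20*l^3 - 332*l^2 - 193*l - 16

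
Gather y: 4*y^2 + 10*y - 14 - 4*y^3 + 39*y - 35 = -4*y^3 + 4*y^2 + 49*y - 49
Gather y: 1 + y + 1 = y + 2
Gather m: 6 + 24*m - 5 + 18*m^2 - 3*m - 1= 18*m^2 + 21*m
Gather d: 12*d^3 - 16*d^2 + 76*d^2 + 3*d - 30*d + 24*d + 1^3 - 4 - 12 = 12*d^3 + 60*d^2 - 3*d - 15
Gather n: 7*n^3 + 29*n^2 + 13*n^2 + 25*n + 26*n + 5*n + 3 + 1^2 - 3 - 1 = 7*n^3 + 42*n^2 + 56*n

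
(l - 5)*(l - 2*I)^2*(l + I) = l^4 - 5*l^3 - 3*I*l^3 + 15*I*l^2 - 4*I*l + 20*I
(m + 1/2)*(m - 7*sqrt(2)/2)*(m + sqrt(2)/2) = m^3 - 3*sqrt(2)*m^2 + m^2/2 - 7*m/2 - 3*sqrt(2)*m/2 - 7/4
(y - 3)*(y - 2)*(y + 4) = y^3 - y^2 - 14*y + 24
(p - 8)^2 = p^2 - 16*p + 64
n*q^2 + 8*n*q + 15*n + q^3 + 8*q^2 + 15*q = (n + q)*(q + 3)*(q + 5)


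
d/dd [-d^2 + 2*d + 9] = 2 - 2*d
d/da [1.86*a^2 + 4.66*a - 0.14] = 3.72*a + 4.66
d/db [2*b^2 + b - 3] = 4*b + 1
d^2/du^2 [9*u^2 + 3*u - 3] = 18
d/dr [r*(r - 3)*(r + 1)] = 3*r^2 - 4*r - 3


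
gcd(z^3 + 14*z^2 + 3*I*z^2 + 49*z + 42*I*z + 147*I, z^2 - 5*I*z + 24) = z + 3*I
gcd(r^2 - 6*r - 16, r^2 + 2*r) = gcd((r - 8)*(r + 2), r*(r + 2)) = r + 2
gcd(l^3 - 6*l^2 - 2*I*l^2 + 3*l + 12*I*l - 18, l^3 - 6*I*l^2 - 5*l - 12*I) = l^2 - 2*I*l + 3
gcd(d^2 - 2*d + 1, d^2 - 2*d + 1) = d^2 - 2*d + 1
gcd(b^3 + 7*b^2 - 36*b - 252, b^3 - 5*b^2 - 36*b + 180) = b^2 - 36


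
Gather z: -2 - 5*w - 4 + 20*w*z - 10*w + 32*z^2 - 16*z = -15*w + 32*z^2 + z*(20*w - 16) - 6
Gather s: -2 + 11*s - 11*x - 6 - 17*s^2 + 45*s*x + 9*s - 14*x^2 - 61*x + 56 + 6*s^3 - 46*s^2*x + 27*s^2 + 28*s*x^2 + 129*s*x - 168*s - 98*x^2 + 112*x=6*s^3 + s^2*(10 - 46*x) + s*(28*x^2 + 174*x - 148) - 112*x^2 + 40*x + 48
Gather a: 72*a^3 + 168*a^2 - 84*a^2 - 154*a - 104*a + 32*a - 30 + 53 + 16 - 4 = 72*a^3 + 84*a^2 - 226*a + 35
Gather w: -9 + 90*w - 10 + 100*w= 190*w - 19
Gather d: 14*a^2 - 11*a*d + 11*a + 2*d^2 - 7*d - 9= 14*a^2 + 11*a + 2*d^2 + d*(-11*a - 7) - 9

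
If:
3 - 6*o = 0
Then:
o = 1/2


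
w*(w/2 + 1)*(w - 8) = w^3/2 - 3*w^2 - 8*w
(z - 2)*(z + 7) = z^2 + 5*z - 14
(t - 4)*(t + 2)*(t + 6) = t^3 + 4*t^2 - 20*t - 48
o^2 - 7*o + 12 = (o - 4)*(o - 3)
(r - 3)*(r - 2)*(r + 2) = r^3 - 3*r^2 - 4*r + 12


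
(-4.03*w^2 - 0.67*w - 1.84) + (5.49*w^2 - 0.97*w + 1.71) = 1.46*w^2 - 1.64*w - 0.13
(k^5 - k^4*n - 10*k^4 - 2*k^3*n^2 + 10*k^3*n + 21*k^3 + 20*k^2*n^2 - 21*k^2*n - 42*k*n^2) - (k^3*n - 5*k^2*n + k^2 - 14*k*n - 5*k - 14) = k^5 - k^4*n - 10*k^4 - 2*k^3*n^2 + 9*k^3*n + 21*k^3 + 20*k^2*n^2 - 16*k^2*n - k^2 - 42*k*n^2 + 14*k*n + 5*k + 14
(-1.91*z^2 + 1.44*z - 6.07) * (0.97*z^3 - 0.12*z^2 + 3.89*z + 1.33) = -1.8527*z^5 + 1.626*z^4 - 13.4906*z^3 + 3.7897*z^2 - 21.6971*z - 8.0731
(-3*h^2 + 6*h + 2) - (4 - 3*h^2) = 6*h - 2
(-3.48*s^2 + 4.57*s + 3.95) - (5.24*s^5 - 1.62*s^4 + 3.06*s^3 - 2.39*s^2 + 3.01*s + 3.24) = -5.24*s^5 + 1.62*s^4 - 3.06*s^3 - 1.09*s^2 + 1.56*s + 0.71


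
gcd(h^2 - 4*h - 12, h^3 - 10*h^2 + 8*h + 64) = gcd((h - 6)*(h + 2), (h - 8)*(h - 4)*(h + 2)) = h + 2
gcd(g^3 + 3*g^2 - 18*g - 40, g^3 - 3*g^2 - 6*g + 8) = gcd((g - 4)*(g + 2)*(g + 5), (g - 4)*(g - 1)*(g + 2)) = g^2 - 2*g - 8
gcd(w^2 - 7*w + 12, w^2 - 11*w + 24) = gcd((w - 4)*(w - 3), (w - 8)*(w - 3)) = w - 3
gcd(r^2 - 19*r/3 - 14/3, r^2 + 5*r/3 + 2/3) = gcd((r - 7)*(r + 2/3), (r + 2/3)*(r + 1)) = r + 2/3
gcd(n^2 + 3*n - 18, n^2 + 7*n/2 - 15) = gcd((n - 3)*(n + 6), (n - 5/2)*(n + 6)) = n + 6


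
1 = 1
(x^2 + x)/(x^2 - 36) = x*(x + 1)/(x^2 - 36)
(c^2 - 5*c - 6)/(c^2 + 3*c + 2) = (c - 6)/(c + 2)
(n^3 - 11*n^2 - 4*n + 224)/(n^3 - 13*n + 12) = (n^2 - 15*n + 56)/(n^2 - 4*n + 3)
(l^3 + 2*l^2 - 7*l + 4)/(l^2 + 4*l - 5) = (l^2 + 3*l - 4)/(l + 5)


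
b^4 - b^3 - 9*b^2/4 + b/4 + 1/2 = (b - 2)*(b - 1/2)*(b + 1/2)*(b + 1)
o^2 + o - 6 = (o - 2)*(o + 3)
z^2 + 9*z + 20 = (z + 4)*(z + 5)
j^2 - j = j*(j - 1)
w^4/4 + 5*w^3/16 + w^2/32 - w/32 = w*(w/2 + 1/4)*(w/2 + 1/2)*(w - 1/4)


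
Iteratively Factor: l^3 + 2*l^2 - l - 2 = (l + 2)*(l^2 - 1) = (l + 1)*(l + 2)*(l - 1)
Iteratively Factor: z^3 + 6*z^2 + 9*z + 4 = (z + 1)*(z^2 + 5*z + 4) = (z + 1)*(z + 4)*(z + 1)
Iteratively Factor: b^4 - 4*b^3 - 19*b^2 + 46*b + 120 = (b + 2)*(b^3 - 6*b^2 - 7*b + 60) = (b - 4)*(b + 2)*(b^2 - 2*b - 15) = (b - 5)*(b - 4)*(b + 2)*(b + 3)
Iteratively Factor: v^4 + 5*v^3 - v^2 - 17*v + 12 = (v + 4)*(v^3 + v^2 - 5*v + 3) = (v - 1)*(v + 4)*(v^2 + 2*v - 3) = (v - 1)*(v + 3)*(v + 4)*(v - 1)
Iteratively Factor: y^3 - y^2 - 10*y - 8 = (y + 1)*(y^2 - 2*y - 8) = (y + 1)*(y + 2)*(y - 4)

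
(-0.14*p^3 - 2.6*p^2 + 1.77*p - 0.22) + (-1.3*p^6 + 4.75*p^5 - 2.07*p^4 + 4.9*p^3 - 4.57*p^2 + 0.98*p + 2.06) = -1.3*p^6 + 4.75*p^5 - 2.07*p^4 + 4.76*p^3 - 7.17*p^2 + 2.75*p + 1.84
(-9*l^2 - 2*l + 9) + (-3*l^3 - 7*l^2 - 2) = -3*l^3 - 16*l^2 - 2*l + 7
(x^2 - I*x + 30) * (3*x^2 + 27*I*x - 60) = 3*x^4 + 24*I*x^3 + 57*x^2 + 870*I*x - 1800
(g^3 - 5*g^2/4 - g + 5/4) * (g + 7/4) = g^4 + g^3/2 - 51*g^2/16 - g/2 + 35/16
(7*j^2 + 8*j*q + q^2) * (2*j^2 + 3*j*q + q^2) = 14*j^4 + 37*j^3*q + 33*j^2*q^2 + 11*j*q^3 + q^4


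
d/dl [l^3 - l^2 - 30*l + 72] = 3*l^2 - 2*l - 30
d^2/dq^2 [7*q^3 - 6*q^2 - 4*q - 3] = 42*q - 12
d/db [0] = 0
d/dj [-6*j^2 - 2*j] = -12*j - 2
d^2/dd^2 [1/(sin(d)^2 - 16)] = 2*(-2*sin(d)^4 - 29*sin(d)^2 + 16)/(sin(d)^2 - 16)^3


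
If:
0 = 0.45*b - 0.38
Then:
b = 0.84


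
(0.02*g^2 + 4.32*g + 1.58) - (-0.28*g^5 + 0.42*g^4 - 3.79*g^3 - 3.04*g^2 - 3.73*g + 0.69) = 0.28*g^5 - 0.42*g^4 + 3.79*g^3 + 3.06*g^2 + 8.05*g + 0.89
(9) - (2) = 7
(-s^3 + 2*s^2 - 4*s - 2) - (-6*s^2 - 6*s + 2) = -s^3 + 8*s^2 + 2*s - 4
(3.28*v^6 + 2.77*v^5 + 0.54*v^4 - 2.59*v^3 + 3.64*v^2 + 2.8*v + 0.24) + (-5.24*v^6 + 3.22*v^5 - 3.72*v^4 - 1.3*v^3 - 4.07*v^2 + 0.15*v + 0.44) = -1.96*v^6 + 5.99*v^5 - 3.18*v^4 - 3.89*v^3 - 0.43*v^2 + 2.95*v + 0.68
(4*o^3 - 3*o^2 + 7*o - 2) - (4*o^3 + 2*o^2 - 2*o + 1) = -5*o^2 + 9*o - 3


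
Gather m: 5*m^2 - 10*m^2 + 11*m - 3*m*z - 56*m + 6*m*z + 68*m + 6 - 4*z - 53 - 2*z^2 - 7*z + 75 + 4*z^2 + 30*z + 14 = -5*m^2 + m*(3*z + 23) + 2*z^2 + 19*z + 42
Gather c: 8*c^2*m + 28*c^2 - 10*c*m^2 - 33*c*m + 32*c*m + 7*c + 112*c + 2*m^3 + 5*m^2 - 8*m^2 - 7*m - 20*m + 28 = c^2*(8*m + 28) + c*(-10*m^2 - m + 119) + 2*m^3 - 3*m^2 - 27*m + 28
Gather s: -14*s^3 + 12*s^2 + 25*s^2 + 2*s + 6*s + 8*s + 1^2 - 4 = -14*s^3 + 37*s^2 + 16*s - 3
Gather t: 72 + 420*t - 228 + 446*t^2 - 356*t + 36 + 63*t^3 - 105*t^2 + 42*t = 63*t^3 + 341*t^2 + 106*t - 120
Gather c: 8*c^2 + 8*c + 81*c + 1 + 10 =8*c^2 + 89*c + 11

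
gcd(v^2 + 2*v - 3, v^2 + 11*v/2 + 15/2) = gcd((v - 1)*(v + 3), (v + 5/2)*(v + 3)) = v + 3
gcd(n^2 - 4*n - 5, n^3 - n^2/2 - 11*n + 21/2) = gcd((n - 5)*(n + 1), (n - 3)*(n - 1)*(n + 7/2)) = 1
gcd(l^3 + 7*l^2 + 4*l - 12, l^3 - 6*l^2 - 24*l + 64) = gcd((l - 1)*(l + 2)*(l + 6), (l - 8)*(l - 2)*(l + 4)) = 1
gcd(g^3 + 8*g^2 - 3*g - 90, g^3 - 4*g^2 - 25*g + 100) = g + 5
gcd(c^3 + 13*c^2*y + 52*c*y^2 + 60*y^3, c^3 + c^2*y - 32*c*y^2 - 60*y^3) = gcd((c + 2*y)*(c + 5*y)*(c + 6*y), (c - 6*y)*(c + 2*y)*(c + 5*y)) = c^2 + 7*c*y + 10*y^2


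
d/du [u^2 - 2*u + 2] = 2*u - 2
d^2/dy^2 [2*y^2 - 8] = 4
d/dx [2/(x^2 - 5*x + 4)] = 2*(5 - 2*x)/(x^2 - 5*x + 4)^2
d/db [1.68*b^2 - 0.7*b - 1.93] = 3.36*b - 0.7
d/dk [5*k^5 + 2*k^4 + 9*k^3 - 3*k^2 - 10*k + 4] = 25*k^4 + 8*k^3 + 27*k^2 - 6*k - 10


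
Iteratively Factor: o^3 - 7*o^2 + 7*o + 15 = (o - 3)*(o^2 - 4*o - 5) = (o - 5)*(o - 3)*(o + 1)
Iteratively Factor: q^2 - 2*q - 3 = (q + 1)*(q - 3)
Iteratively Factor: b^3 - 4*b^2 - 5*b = (b)*(b^2 - 4*b - 5) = b*(b + 1)*(b - 5)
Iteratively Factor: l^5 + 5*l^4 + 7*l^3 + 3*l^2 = (l)*(l^4 + 5*l^3 + 7*l^2 + 3*l) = l*(l + 1)*(l^3 + 4*l^2 + 3*l) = l^2*(l + 1)*(l^2 + 4*l + 3) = l^2*(l + 1)^2*(l + 3)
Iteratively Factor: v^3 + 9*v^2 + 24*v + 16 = (v + 4)*(v^2 + 5*v + 4) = (v + 4)^2*(v + 1)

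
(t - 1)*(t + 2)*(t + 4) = t^3 + 5*t^2 + 2*t - 8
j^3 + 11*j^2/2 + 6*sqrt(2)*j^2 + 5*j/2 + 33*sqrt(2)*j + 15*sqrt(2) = (j + 1/2)*(j + 5)*(j + 6*sqrt(2))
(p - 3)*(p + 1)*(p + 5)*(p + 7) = p^4 + 10*p^3 + 8*p^2 - 106*p - 105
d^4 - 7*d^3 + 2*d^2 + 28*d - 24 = (d - 6)*(d - 2)*(d - 1)*(d + 2)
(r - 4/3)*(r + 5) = r^2 + 11*r/3 - 20/3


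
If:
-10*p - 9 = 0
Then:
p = -9/10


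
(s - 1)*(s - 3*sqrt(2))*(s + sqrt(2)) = s^3 - 2*sqrt(2)*s^2 - s^2 - 6*s + 2*sqrt(2)*s + 6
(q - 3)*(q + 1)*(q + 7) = q^3 + 5*q^2 - 17*q - 21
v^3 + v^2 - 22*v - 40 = (v - 5)*(v + 2)*(v + 4)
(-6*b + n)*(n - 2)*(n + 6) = -6*b*n^2 - 24*b*n + 72*b + n^3 + 4*n^2 - 12*n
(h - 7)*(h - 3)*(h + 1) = h^3 - 9*h^2 + 11*h + 21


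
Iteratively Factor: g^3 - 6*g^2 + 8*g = (g)*(g^2 - 6*g + 8) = g*(g - 4)*(g - 2)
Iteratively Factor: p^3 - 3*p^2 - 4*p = (p + 1)*(p^2 - 4*p) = (p - 4)*(p + 1)*(p)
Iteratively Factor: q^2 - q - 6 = (q + 2)*(q - 3)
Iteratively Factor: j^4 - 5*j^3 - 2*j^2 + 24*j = (j)*(j^3 - 5*j^2 - 2*j + 24) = j*(j + 2)*(j^2 - 7*j + 12) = j*(j - 4)*(j + 2)*(j - 3)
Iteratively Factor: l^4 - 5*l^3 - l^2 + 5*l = (l - 1)*(l^3 - 4*l^2 - 5*l) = (l - 1)*(l + 1)*(l^2 - 5*l) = (l - 5)*(l - 1)*(l + 1)*(l)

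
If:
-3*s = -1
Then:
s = 1/3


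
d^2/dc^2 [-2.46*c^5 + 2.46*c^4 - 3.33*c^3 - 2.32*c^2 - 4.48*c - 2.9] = -49.2*c^3 + 29.52*c^2 - 19.98*c - 4.64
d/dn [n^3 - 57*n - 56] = 3*n^2 - 57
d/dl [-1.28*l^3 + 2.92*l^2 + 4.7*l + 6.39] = -3.84*l^2 + 5.84*l + 4.7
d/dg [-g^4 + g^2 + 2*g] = -4*g^3 + 2*g + 2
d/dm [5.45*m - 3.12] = 5.45000000000000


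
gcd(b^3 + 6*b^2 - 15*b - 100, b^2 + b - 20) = b^2 + b - 20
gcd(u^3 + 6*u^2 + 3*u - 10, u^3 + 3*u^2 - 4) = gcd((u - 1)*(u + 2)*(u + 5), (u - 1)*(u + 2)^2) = u^2 + u - 2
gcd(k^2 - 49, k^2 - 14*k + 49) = k - 7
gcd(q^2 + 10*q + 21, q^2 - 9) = q + 3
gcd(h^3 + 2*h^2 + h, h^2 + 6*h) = h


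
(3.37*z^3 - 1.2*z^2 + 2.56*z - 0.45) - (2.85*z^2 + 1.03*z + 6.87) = 3.37*z^3 - 4.05*z^2 + 1.53*z - 7.32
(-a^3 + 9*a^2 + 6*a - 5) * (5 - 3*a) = 3*a^4 - 32*a^3 + 27*a^2 + 45*a - 25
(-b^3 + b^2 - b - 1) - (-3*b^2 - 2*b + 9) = -b^3 + 4*b^2 + b - 10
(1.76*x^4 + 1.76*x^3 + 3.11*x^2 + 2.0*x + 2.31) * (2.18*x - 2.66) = 3.8368*x^5 - 0.8448*x^4 + 2.0982*x^3 - 3.9126*x^2 - 0.2842*x - 6.1446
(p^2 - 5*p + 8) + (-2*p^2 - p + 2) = -p^2 - 6*p + 10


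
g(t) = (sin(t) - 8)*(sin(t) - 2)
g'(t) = (sin(t) - 8)*cos(t) + (sin(t) - 2)*cos(t)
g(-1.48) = 26.95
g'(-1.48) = -1.09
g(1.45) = 7.06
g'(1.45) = -0.97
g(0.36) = 12.60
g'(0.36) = -8.70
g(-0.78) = 23.53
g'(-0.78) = -8.11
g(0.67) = 10.18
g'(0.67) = -6.86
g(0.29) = 13.22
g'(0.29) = -9.03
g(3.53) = 19.93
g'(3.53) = 9.96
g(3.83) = 22.76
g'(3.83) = 8.70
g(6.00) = 18.87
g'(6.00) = -10.14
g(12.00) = 21.65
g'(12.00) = -9.34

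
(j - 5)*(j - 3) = j^2 - 8*j + 15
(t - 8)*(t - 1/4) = t^2 - 33*t/4 + 2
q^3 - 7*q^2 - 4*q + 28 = (q - 7)*(q - 2)*(q + 2)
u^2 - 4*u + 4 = (u - 2)^2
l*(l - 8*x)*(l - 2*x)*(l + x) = l^4 - 9*l^3*x + 6*l^2*x^2 + 16*l*x^3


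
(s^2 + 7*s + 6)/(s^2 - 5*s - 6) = (s + 6)/(s - 6)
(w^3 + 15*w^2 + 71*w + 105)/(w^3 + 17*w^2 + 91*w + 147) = (w + 5)/(w + 7)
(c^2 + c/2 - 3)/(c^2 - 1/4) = 2*(2*c^2 + c - 6)/(4*c^2 - 1)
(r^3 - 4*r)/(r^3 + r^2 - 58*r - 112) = r*(r - 2)/(r^2 - r - 56)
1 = 1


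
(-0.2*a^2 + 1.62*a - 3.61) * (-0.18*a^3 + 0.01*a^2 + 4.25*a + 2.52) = 0.036*a^5 - 0.2936*a^4 - 0.184*a^3 + 6.3449*a^2 - 11.2601*a - 9.0972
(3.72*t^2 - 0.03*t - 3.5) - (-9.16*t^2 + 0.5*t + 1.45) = 12.88*t^2 - 0.53*t - 4.95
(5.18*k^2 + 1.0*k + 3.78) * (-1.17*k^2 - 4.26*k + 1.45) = -6.0606*k^4 - 23.2368*k^3 - 1.1716*k^2 - 14.6528*k + 5.481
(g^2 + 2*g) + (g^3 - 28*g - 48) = g^3 + g^2 - 26*g - 48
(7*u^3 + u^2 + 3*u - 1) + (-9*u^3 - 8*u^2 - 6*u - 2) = -2*u^3 - 7*u^2 - 3*u - 3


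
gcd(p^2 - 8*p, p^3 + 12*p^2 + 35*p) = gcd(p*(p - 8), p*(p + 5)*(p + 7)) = p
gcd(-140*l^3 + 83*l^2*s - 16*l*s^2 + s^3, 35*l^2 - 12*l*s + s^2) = 35*l^2 - 12*l*s + s^2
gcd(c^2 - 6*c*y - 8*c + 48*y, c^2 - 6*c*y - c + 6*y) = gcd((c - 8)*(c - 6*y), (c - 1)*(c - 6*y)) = -c + 6*y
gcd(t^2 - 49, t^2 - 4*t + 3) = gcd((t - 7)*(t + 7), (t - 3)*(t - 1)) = 1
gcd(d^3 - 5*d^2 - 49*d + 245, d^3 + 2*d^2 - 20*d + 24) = 1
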